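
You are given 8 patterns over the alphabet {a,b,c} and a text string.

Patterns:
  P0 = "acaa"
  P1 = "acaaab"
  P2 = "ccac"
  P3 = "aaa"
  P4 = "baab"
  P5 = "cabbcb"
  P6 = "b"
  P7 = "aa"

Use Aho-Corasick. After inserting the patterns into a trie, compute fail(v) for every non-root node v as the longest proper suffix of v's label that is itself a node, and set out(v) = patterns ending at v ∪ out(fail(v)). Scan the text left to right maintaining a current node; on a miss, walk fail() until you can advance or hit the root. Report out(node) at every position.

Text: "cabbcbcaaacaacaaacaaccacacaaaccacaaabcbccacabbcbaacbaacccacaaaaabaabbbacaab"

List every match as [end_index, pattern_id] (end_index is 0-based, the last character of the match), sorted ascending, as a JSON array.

Build:
Trie (insert patterns):
  n0 'ε': a→1 b→13 c→7
  n1 'a': a→11 c→2
  n2 'ac': a→3
  n3 'aca': a→4
  n4 'acaa': a→5  ←P0
  n5 'acaaa': b→6
  n6 'acaaab': ·  ←P1
  n7 'c': a→17 c→8
  n8 'cc': a→9
  n9 'cca': c→10
  n10 'ccac': ·  ←P2
  n11 'aa': a→12  ←P7
  n12 'aaa': ·  ←P3
  n13 'b': a→14  ←P6
  n14 'ba': a→15
  n15 'baa': b→16
  n16 'baab': ·  ←P4
  n17 'ca': b→18
  n18 'cab': b→19
  n19 'cabb': c→20
  n20 'cabbc': b→21
  n21 'cabbcb': ·  ←P5

Failure links (BFS by depth):
  n1('a'): parent n0 fail=0; on 'a' 0 → fail=0;  out ∅∪∅=∅
  n7('c'): parent n0 fail=0; on 'c' 0 → fail=0;  out ∅∪∅=∅
  n13('b'): parent n0 fail=0; on 'b' 0 → fail=0;  out {6}∪∅={6}
  n2('ac'): parent n1 fail=0; on 'c' 0 → fail=7;  out ∅∪∅=∅
  n8('cc'): parent n7 fail=0; on 'c' 0 → fail=7;  out ∅∪∅=∅
  n11('aa'): parent n1 fail=0; on 'a' 0 → fail=1;  out {7}∪∅={7}
  n14('ba'): parent n13 fail=0; on 'a' 0 → fail=1;  out ∅∪∅=∅
  n17('ca'): parent n7 fail=0; on 'a' 0 → fail=1;  out ∅∪∅=∅
  n3('aca'): parent n2 fail=7; on 'a' 7 → fail=17;  out ∅∪∅=∅
  n9('cca'): parent n8 fail=7; on 'a' 7 → fail=17;  out ∅∪∅=∅
  n12('aaa'): parent n11 fail=1; on 'a' 1 → fail=11;  out {3}∪{7}={3,7}
  n15('baa'): parent n14 fail=1; on 'a' 1 → fail=11;  out ∅∪{7}={7}
  n18('cab'): parent n17 fail=1; on 'b' 1→0 → fail=13;  out ∅∪{6}={6}
  n4('acaa'): parent n3 fail=17; on 'a' 17→1 → fail=11;  out {0}∪{7}={0,7}
  n10('ccac'): parent n9 fail=17; on 'c' 17→1 → fail=2;  out {2}∪∅={2}
  n16('baab'): parent n15 fail=11; on 'b' 11→1→0 → fail=13;  out {4}∪{6}={4,6}
  n19('cabb'): parent n18 fail=13; on 'b' 13→0 → fail=13;  out ∅∪{6}={6}
  n5('acaaa'): parent n4 fail=11; on 'a' 11 → fail=12;  out ∅∪{3,7}={3,7}
  n20('cabbc'): parent n19 fail=13; on 'c' 13→0 → fail=7;  out ∅∪∅=∅
  n6('acaaab'): parent n5 fail=12; on 'b' 12→11→1→0 → fail=13;  out {1}∪{6}={1,6}
  n21('cabbcb'): parent n20 fail=7; on 'b' 7→0 → fail=13;  out {5}∪{6}={5,6}

Text stream:
i=0 'c': node 0→7
i=1 'a': node 7→17
i=2 'b': node 17→18  → match P6@[2:2]
i=3 'b': node 18→19  → match P6@[3:3]
i=4 'c': node 19→20
i=5 'b': node 20→21  → match P5@[0:5],P6@[5:5]
i=6 'c': node 21→7 (via fail)
i=7 'a': node 7→17
i=8 'a': node 17→11 (via fail)  → match P7@[7:8]
i=9 'a': node 11→12  → match P3@[7:9],P7@[8:9]
i=10 'c': node 12→2 (via fail)
i=11 'a': node 2→3
i=12 'a': node 3→4  → match P0@[9:12],P7@[11:12]
i=13 'c': node 4→2 (via fail)
i=14 'a': node 2→3
i=15 'a': node 3→4  → match P0@[12:15],P7@[14:15]
i=16 'a': node 4→5  → match P3@[14:16],P7@[15:16]
i=17 'c': node 5→2 (via fail)
i=18 'a': node 2→3
i=19 'a': node 3→4  → match P0@[16:19],P7@[18:19]
i=20 'c': node 4→2 (via fail)
i=21 'c': node 2→8 (via fail)
i=22 'a': node 8→9
i=23 'c': node 9→10  → match P2@[20:23]
i=24 'a': node 10→3 (via fail)
i=25 'c': node 3→2 (via fail)
i=26 'a': node 2→3
i=27 'a': node 3→4  → match P0@[24:27],P7@[26:27]
i=28 'a': node 4→5  → match P3@[26:28],P7@[27:28]
i=29 'c': node 5→2 (via fail)
i=30 'c': node 2→8 (via fail)
i=31 'a': node 8→9
i=32 'c': node 9→10  → match P2@[29:32]
i=33 'a': node 10→3 (via fail)
i=34 'a': node 3→4  → match P0@[31:34],P7@[33:34]
i=35 'a': node 4→5  → match P3@[33:35],P7@[34:35]
i=36 'b': node 5→6  → match P1@[31:36],P6@[36:36]
i=37 'c': node 6→7 (via fail)
i=38 'b': node 7→13 (via fail)  → match P6@[38:38]
i=39 'c': node 13→7 (via fail)
i=40 'c': node 7→8
i=41 'a': node 8→9
i=42 'c': node 9→10  → match P2@[39:42]
i=43 'a': node 10→3 (via fail)
i=44 'b': node 3→18 (via fail)  → match P6@[44:44]
i=45 'b': node 18→19  → match P6@[45:45]
i=46 'c': node 19→20
i=47 'b': node 20→21  → match P5@[42:47],P6@[47:47]
i=48 'a': node 21→14 (via fail)
i=49 'a': node 14→15  → match P7@[48:49]
i=50 'c': node 15→2 (via fail)
i=51 'b': node 2→13 (via fail)  → match P6@[51:51]
i=52 'a': node 13→14
i=53 'a': node 14→15  → match P7@[52:53]
i=54 'c': node 15→2 (via fail)
i=55 'c': node 2→8 (via fail)
i=56 'c': node 8→8 (via fail)
i=57 'a': node 8→9
i=58 'c': node 9→10  → match P2@[55:58]
i=59 'a': node 10→3 (via fail)
i=60 'a': node 3→4  → match P0@[57:60],P7@[59:60]
i=61 'a': node 4→5  → match P3@[59:61],P7@[60:61]
i=62 'a': node 5→12 (via fail)  → match P3@[60:62],P7@[61:62]
i=63 'a': node 12→12 (via fail)  → match P3@[61:63],P7@[62:63]
i=64 'b': node 12→13 (via fail)  → match P6@[64:64]
i=65 'a': node 13→14
i=66 'a': node 14→15  → match P7@[65:66]
i=67 'b': node 15→16  → match P4@[64:67],P6@[67:67]
i=68 'b': node 16→13 (via fail)  → match P6@[68:68]
i=69 'b': node 13→13 (via fail)  → match P6@[69:69]
i=70 'a': node 13→14
i=71 'c': node 14→2 (via fail)
i=72 'a': node 2→3
i=73 'a': node 3→4  → match P0@[70:73],P7@[72:73]
i=74 'b': node 4→13 (via fail)  → match P6@[74:74]

All matches (sorted): [[2,6],[3,6],[5,5],[5,6],[8,7],[9,3],[9,7],[12,0],[12,7],[15,0],[15,7],[16,3],[16,7],[19,0],[19,7],[23,2],[27,0],[27,7],[28,3],[28,7],[32,2],[34,0],[34,7],[35,3],[35,7],[36,1],[36,6],[38,6],[42,2],[44,6],[45,6],[47,5],[47,6],[49,7],[51,6],[53,7],[58,2],[60,0],[60,7],[61,3],[61,7],[62,3],[62,7],[63,3],[63,7],[64,6],[66,7],[67,4],[67,6],[68,6],[69,6],[73,0],[73,7],[74,6]]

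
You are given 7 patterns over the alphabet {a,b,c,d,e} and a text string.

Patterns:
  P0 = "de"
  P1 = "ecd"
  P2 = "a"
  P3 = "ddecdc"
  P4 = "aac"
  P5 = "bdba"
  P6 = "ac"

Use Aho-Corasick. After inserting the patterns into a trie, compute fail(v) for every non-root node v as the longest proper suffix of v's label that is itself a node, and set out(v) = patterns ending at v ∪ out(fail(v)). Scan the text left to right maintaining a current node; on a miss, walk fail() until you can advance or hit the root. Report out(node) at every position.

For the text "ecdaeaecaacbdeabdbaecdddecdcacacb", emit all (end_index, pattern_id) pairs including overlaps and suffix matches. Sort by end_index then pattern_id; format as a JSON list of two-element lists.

Build automaton:
Trie nodes:
  0='ε' goto a→6 b→14 d→1 e→3
  1='d' goto d→7 e→2
  2='de' goto ·  ←P0
  3='e' goto c→4
  4='ec' goto d→5
  5='ecd' goto ·  ←P1
  6='a' goto a→12 c→18  ←P2
  7='dd' goto e→8
  8='dde' goto c→9
  9='ddec' goto d→10
  10='ddecd' goto c→11
  11='ddecdc' goto ·  ←P3
  12='aa' goto c→13
  13='aac' goto ·  ←P4
  14='b' goto d→15
  15='bd' goto b→16
  16='bdb' goto a→17
  17='bdba' goto ·  ←P5
  18='ac' goto ·  ←P6

Failure links (BFS by depth):
  fail(1) 'd': from fail(0)=0 chase 'd': 0 ⇒ 0;  out=∅∪out(0)=∅
  fail(3) 'e': from fail(0)=0 chase 'e': 0 ⇒ 0;  out=∅∪out(0)=∅
  fail(6) 'a': from fail(0)=0 chase 'a': 0 ⇒ 0;  out={2}∪out(0)={2}
  fail(14) 'b': from fail(0)=0 chase 'b': 0 ⇒ 0;  out=∅∪out(0)=∅
  fail(2) 'de': from fail(1)=0 chase 'e': 0 ⇒ 3;  out={0}∪out(3)={0}
  fail(4) 'ec': from fail(3)=0 chase 'c': 0 ⇒ 0;  out=∅∪out(0)=∅
  fail(7) 'dd': from fail(1)=0 chase 'd': 0 ⇒ 1;  out=∅∪out(1)=∅
  fail(12) 'aa': from fail(6)=0 chase 'a': 0 ⇒ 6;  out=∅∪out(6)={2}
  fail(15) 'bd': from fail(14)=0 chase 'd': 0 ⇒ 1;  out=∅∪out(1)=∅
  fail(18) 'ac': from fail(6)=0 chase 'c': 0 ⇒ 0;  out={6}∪out(0)={6}
  fail(5) 'ecd': from fail(4)=0 chase 'd': 0 ⇒ 1;  out={1}∪out(1)={1}
  fail(8) 'dde': from fail(7)=1 chase 'e': 1 ⇒ 2;  out=∅∪out(2)={0}
  fail(13) 'aac': from fail(12)=6 chase 'c': 6 ⇒ 18;  out={4}∪out(18)={4,6}
  fail(16) 'bdb': from fail(15)=1 chase 'b': 1→0 ⇒ 14;  out=∅∪out(14)=∅
  fail(9) 'ddec': from fail(8)=2 chase 'c': 2→3 ⇒ 4;  out=∅∪out(4)=∅
  fail(17) 'bdba': from fail(16)=14 chase 'a': 14→0 ⇒ 6;  out={5}∪out(6)={2,5}
  fail(10) 'ddecd': from fail(9)=4 chase 'd': 4 ⇒ 5;  out=∅∪out(5)={1}
  fail(11) 'ddecdc': from fail(10)=5 chase 'c': 5→1→0 ⇒ 0;  out={3}∪out(0)={3}

Run:
i=0 'e': node 0→3
i=1 'c': node 3→4
i=2 'd': node 4→5  ** P1@[0:2]
i=3 'a': node 5→6 (fail-walked)  ** P2@[3:3]
i=4 'e': node 6→3 (fail-walked)
i=5 'a': node 3→6 (fail-walked)  ** P2@[5:5]
i=6 'e': node 6→3 (fail-walked)
i=7 'c': node 3→4
i=8 'a': node 4→6 (fail-walked)  ** P2@[8:8]
i=9 'a': node 6→12  ** P2@[9:9]
i=10 'c': node 12→13  ** P4@[8:10],P6@[9:10]
i=11 'b': node 13→14 (fail-walked)
i=12 'd': node 14→15
i=13 'e': node 15→2 (fail-walked)  ** P0@[12:13]
i=14 'a': node 2→6 (fail-walked)  ** P2@[14:14]
i=15 'b': node 6→14 (fail-walked)
i=16 'd': node 14→15
i=17 'b': node 15→16
i=18 'a': node 16→17  ** P2@[18:18],P5@[15:18]
i=19 'e': node 17→3 (fail-walked)
i=20 'c': node 3→4
i=21 'd': node 4→5  ** P1@[19:21]
i=22 'd': node 5→7 (fail-walked)
i=23 'd': node 7→7 (fail-walked)
i=24 'e': node 7→8  ** P0@[23:24]
i=25 'c': node 8→9
i=26 'd': node 9→10  ** P1@[24:26]
i=27 'c': node 10→11  ** P3@[22:27]
i=28 'a': node 11→6 (fail-walked)  ** P2@[28:28]
i=29 'c': node 6→18  ** P6@[28:29]
i=30 'a': node 18→6 (fail-walked)  ** P2@[30:30]
i=31 'c': node 6→18  ** P6@[30:31]
i=32 'b': node 18→14 (fail-walked)

All matches (sorted): [[2,1],[3,2],[5,2],[8,2],[9,2],[10,4],[10,6],[13,0],[14,2],[18,2],[18,5],[21,1],[24,0],[26,1],[27,3],[28,2],[29,6],[30,2],[31,6]]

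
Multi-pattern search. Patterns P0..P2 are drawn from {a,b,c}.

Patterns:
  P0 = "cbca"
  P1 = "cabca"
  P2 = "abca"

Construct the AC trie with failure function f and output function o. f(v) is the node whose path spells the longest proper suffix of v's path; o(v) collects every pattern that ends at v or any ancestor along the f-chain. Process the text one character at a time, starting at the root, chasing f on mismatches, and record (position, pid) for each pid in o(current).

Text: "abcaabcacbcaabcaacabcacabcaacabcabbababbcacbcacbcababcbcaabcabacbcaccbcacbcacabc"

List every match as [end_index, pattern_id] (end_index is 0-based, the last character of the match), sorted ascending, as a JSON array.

Build:
Trie (insert patterns):
  0='ε' goto a→9 c→1
  1='c' goto a→5 b→2
  2='cb' goto c→3
  3='cbc' goto a→4
  4='cbca' goto ·  ←P0
  5='ca' goto b→6
  6='cab' goto c→7
  7='cabc' goto a→8
  8='cabca' goto ·  ←P1
  9='a' goto b→10
  10='ab' goto c→11
  11='abc' goto a→12
  12='abca' goto ·  ←P2

BFS fail/out derivation:
  fail(1) 'c': from fail(0)=0 chase 'c': 0 ⇒ 0;  out=∅∪out(0)=∅
  fail(9) 'a': from fail(0)=0 chase 'a': 0 ⇒ 0;  out=∅∪out(0)=∅
  fail(2) 'cb': from fail(1)=0 chase 'b': 0 ⇒ 0;  out=∅∪out(0)=∅
  fail(5) 'ca': from fail(1)=0 chase 'a': 0 ⇒ 9;  out=∅∪out(9)=∅
  fail(10) 'ab': from fail(9)=0 chase 'b': 0 ⇒ 0;  out=∅∪out(0)=∅
  fail(3) 'cbc': from fail(2)=0 chase 'c': 0 ⇒ 1;  out=∅∪out(1)=∅
  fail(6) 'cab': from fail(5)=9 chase 'b': 9 ⇒ 10;  out=∅∪out(10)=∅
  fail(11) 'abc': from fail(10)=0 chase 'c': 0 ⇒ 1;  out=∅∪out(1)=∅
  fail(4) 'cbca': from fail(3)=1 chase 'a': 1 ⇒ 5;  out={0}∪out(5)={0}
  fail(7) 'cabc': from fail(6)=10 chase 'c': 10 ⇒ 11;  out=∅∪out(11)=∅
  fail(12) 'abca': from fail(11)=1 chase 'a': 1 ⇒ 5;  out={2}∪out(5)={2}
  fail(8) 'cabca': from fail(7)=11 chase 'a': 11 ⇒ 12;  out={1}∪out(12)={1,2}

Text stream:
[0] read 'a'  n0⇒n9
[1] read 'b'  n9⇒n10
[2] read 'c'  n10⇒n11
[3] read 'a'  n11⇒n12  → match P2@[0:3]
[4] read 'a'  n12⇒n9 (fail-walked)
[5] read 'b'  n9⇒n10
[6] read 'c'  n10⇒n11
[7] read 'a'  n11⇒n12  → match P2@[4:7]
[8] read 'c'  n12⇒n1 (fail-walked)
[9] read 'b'  n1⇒n2
[10] read 'c'  n2⇒n3
[11] read 'a'  n3⇒n4  → match P0@[8:11]
[12] read 'a'  n4⇒n9 (fail-walked)
[13] read 'b'  n9⇒n10
[14] read 'c'  n10⇒n11
[15] read 'a'  n11⇒n12  → match P2@[12:15]
[16] read 'a'  n12⇒n9 (fail-walked)
[17] read 'c'  n9⇒n1 (fail-walked)
[18] read 'a'  n1⇒n5
[19] read 'b'  n5⇒n6
[20] read 'c'  n6⇒n7
[21] read 'a'  n7⇒n8  → match P1@[17:21],P2@[18:21]
[22] read 'c'  n8⇒n1 (fail-walked)
[23] read 'a'  n1⇒n5
[24] read 'b'  n5⇒n6
[25] read 'c'  n6⇒n7
[26] read 'a'  n7⇒n8  → match P1@[22:26],P2@[23:26]
[27] read 'a'  n8⇒n9 (fail-walked)
[28] read 'c'  n9⇒n1 (fail-walked)
[29] read 'a'  n1⇒n5
[30] read 'b'  n5⇒n6
[31] read 'c'  n6⇒n7
[32] read 'a'  n7⇒n8  → match P1@[28:32],P2@[29:32]
[33] read 'b'  n8⇒n6 (fail-walked)
[34] read 'b'  n6⇒n0 (fail-walked)
[35] read 'a'  n0⇒n9
[36] read 'b'  n9⇒n10
[37] read 'a'  n10⇒n9 (fail-walked)
[38] read 'b'  n9⇒n10
[39] read 'b'  n10⇒n0 (fail-walked)
[40] read 'c'  n0⇒n1
[41] read 'a'  n1⇒n5
[42] read 'c'  n5⇒n1 (fail-walked)
[43] read 'b'  n1⇒n2
[44] read 'c'  n2⇒n3
[45] read 'a'  n3⇒n4  → match P0@[42:45]
[46] read 'c'  n4⇒n1 (fail-walked)
[47] read 'b'  n1⇒n2
[48] read 'c'  n2⇒n3
[49] read 'a'  n3⇒n4  → match P0@[46:49]
[50] read 'b'  n4⇒n6 (fail-walked)
[51] read 'a'  n6⇒n9 (fail-walked)
[52] read 'b'  n9⇒n10
[53] read 'c'  n10⇒n11
[54] read 'b'  n11⇒n2 (fail-walked)
[55] read 'c'  n2⇒n3
[56] read 'a'  n3⇒n4  → match P0@[53:56]
[57] read 'a'  n4⇒n9 (fail-walked)
[58] read 'b'  n9⇒n10
[59] read 'c'  n10⇒n11
[60] read 'a'  n11⇒n12  → match P2@[57:60]
[61] read 'b'  n12⇒n6 (fail-walked)
[62] read 'a'  n6⇒n9 (fail-walked)
[63] read 'c'  n9⇒n1 (fail-walked)
[64] read 'b'  n1⇒n2
[65] read 'c'  n2⇒n3
[66] read 'a'  n3⇒n4  → match P0@[63:66]
[67] read 'c'  n4⇒n1 (fail-walked)
[68] read 'c'  n1⇒n1 (fail-walked)
[69] read 'b'  n1⇒n2
[70] read 'c'  n2⇒n3
[71] read 'a'  n3⇒n4  → match P0@[68:71]
[72] read 'c'  n4⇒n1 (fail-walked)
[73] read 'b'  n1⇒n2
[74] read 'c'  n2⇒n3
[75] read 'a'  n3⇒n4  → match P0@[72:75]
[76] read 'c'  n4⇒n1 (fail-walked)
[77] read 'a'  n1⇒n5
[78] read 'b'  n5⇒n6
[79] read 'c'  n6⇒n7

Result: [[3,2],[7,2],[11,0],[15,2],[21,1],[21,2],[26,1],[26,2],[32,1],[32,2],[45,0],[49,0],[56,0],[60,2],[66,0],[71,0],[75,0]]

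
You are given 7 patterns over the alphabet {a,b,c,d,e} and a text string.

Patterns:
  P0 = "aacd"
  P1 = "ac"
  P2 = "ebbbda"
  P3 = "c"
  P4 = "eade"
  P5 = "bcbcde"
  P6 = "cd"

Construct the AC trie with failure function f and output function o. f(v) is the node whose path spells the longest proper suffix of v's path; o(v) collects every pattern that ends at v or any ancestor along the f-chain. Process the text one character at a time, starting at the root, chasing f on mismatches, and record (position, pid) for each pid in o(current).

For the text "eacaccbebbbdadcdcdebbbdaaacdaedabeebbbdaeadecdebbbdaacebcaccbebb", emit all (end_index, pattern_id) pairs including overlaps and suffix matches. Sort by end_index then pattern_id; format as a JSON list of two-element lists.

Build automaton:
Trie nodes:
  n0 'ε': a→1 b→16 c→12 e→6
  n1 'a': a→2 c→5
  n2 'aa': c→3
  n3 'aac': d→4
  n4 'aacd': ·  [P0 ends]
  n5 'ac': ·  [P1 ends]
  n6 'e': a→13 b→7
  n7 'eb': b→8
  n8 'ebb': b→9
  n9 'ebbb': d→10
  n10 'ebbbd': a→11
  n11 'ebbbda': ·  [P2 ends]
  n12 'c': d→22  [P3 ends]
  n13 'ea': d→14
  n14 'ead': e→15
  n15 'eade': ·  [P4 ends]
  n16 'b': c→17
  n17 'bc': b→18
  n18 'bcb': c→19
  n19 'bcbc': d→20
  n20 'bcbcd': e→21
  n21 'bcbcde': ·  [P5 ends]
  n22 'cd': ·  [P6 ends]

BFS fail/out derivation:
  n1('a'): parent n0 fail=0; on 'a' 0 → fail=0;  out ∅∪∅=∅
  n6('e'): parent n0 fail=0; on 'e' 0 → fail=0;  out ∅∪∅=∅
  n12('c'): parent n0 fail=0; on 'c' 0 → fail=0;  out {3}∪∅={3}
  n16('b'): parent n0 fail=0; on 'b' 0 → fail=0;  out ∅∪∅=∅
  n2('aa'): parent n1 fail=0; on 'a' 0 → fail=1;  out ∅∪∅=∅
  n5('ac'): parent n1 fail=0; on 'c' 0 → fail=12;  out {1}∪{3}={1,3}
  n7('eb'): parent n6 fail=0; on 'b' 0 → fail=16;  out ∅∪∅=∅
  n13('ea'): parent n6 fail=0; on 'a' 0 → fail=1;  out ∅∪∅=∅
  n17('bc'): parent n16 fail=0; on 'c' 0 → fail=12;  out ∅∪{3}={3}
  n22('cd'): parent n12 fail=0; on 'd' 0 → fail=0;  out {6}∪∅={6}
  n3('aac'): parent n2 fail=1; on 'c' 1 → fail=5;  out ∅∪{1,3}={1,3}
  n8('ebb'): parent n7 fail=16; on 'b' 16→0 → fail=16;  out ∅∪∅=∅
  n14('ead'): parent n13 fail=1; on 'd' 1→0 → fail=0;  out ∅∪∅=∅
  n18('bcb'): parent n17 fail=12; on 'b' 12→0 → fail=16;  out ∅∪∅=∅
  n4('aacd'): parent n3 fail=5; on 'd' 5→12 → fail=22;  out {0}∪{6}={0,6}
  n9('ebbb'): parent n8 fail=16; on 'b' 16→0 → fail=16;  out ∅∪∅=∅
  n15('eade'): parent n14 fail=0; on 'e' 0 → fail=6;  out {4}∪∅={4}
  n19('bcbc'): parent n18 fail=16; on 'c' 16 → fail=17;  out ∅∪{3}={3}
  n10('ebbbd'): parent n9 fail=16; on 'd' 16→0 → fail=0;  out ∅∪∅=∅
  n20('bcbcd'): parent n19 fail=17; on 'd' 17→12 → fail=22;  out ∅∪{6}={6}
  n11('ebbbda'): parent n10 fail=0; on 'a' 0 → fail=1;  out {2}∪∅={2}
  n21('bcbcde'): parent n20 fail=22; on 'e' 22→0 → fail=6;  out {5}∪∅={5}

Text stream:
pos 0 'e': at 6
pos 1 'a': at 13
pos 2 'c': at 5 (fail-walked)  emit P1@[1:2],P3@[2:2]
pos 3 'a': at 1 (fail-walked)
pos 4 'c': at 5  emit P1@[3:4],P3@[4:4]
pos 5 'c': at 12 (fail-walked)  emit P3@[5:5]
pos 6 'b': at 16 (fail-walked)
pos 7 'e': at 6 (fail-walked)
pos 8 'b': at 7
pos 9 'b': at 8
pos 10 'b': at 9
pos 11 'd': at 10
pos 12 'a': at 11  emit P2@[7:12]
pos 13 'd': at 0 (fail-walked)
pos 14 'c': at 12  emit P3@[14:14]
pos 15 'd': at 22  emit P6@[14:15]
pos 16 'c': at 12 (fail-walked)  emit P3@[16:16]
pos 17 'd': at 22  emit P6@[16:17]
pos 18 'e': at 6 (fail-walked)
pos 19 'b': at 7
pos 20 'b': at 8
pos 21 'b': at 9
pos 22 'd': at 10
pos 23 'a': at 11  emit P2@[18:23]
pos 24 'a': at 2 (fail-walked)
pos 25 'a': at 2 (fail-walked)
pos 26 'c': at 3  emit P1@[25:26],P3@[26:26]
pos 27 'd': at 4  emit P0@[24:27],P6@[26:27]
pos 28 'a': at 1 (fail-walked)
pos 29 'e': at 6 (fail-walked)
pos 30 'd': at 0 (fail-walked)
pos 31 'a': at 1
pos 32 'b': at 16 (fail-walked)
pos 33 'e': at 6 (fail-walked)
pos 34 'e': at 6 (fail-walked)
pos 35 'b': at 7
pos 36 'b': at 8
pos 37 'b': at 9
pos 38 'd': at 10
pos 39 'a': at 11  emit P2@[34:39]
pos 40 'e': at 6 (fail-walked)
pos 41 'a': at 13
pos 42 'd': at 14
pos 43 'e': at 15  emit P4@[40:43]
pos 44 'c': at 12 (fail-walked)  emit P3@[44:44]
pos 45 'd': at 22  emit P6@[44:45]
pos 46 'e': at 6 (fail-walked)
pos 47 'b': at 7
pos 48 'b': at 8
pos 49 'b': at 9
pos 50 'd': at 10
pos 51 'a': at 11  emit P2@[46:51]
pos 52 'a': at 2 (fail-walked)
pos 53 'c': at 3  emit P1@[52:53],P3@[53:53]
pos 54 'e': at 6 (fail-walked)
pos 55 'b': at 7
pos 56 'c': at 17 (fail-walked)  emit P3@[56:56]
pos 57 'a': at 1 (fail-walked)
pos 58 'c': at 5  emit P1@[57:58],P3@[58:58]
pos 59 'c': at 12 (fail-walked)  emit P3@[59:59]
pos 60 'b': at 16 (fail-walked)
pos 61 'e': at 6 (fail-walked)
pos 62 'b': at 7
pos 63 'b': at 8

All matches (sorted): [[2,1],[2,3],[4,1],[4,3],[5,3],[12,2],[14,3],[15,6],[16,3],[17,6],[23,2],[26,1],[26,3],[27,0],[27,6],[39,2],[43,4],[44,3],[45,6],[51,2],[53,1],[53,3],[56,3],[58,1],[58,3],[59,3]]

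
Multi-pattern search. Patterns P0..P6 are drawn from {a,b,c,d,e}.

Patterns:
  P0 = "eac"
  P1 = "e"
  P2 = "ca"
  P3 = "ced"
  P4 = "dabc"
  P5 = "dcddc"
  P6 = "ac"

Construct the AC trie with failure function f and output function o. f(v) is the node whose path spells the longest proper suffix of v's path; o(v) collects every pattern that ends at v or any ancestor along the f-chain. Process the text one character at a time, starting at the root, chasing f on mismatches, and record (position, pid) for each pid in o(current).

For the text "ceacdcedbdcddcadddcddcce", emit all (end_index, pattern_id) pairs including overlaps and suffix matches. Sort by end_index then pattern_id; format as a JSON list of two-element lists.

Build:
Trie nodes:
  n0 'ε': a→16 c→4 d→8 e→1
  n1 'e': a→2  [P1 ends]
  n2 'ea': c→3
  n3 'eac': ·  [P0 ends]
  n4 'c': a→5 e→6
  n5 'ca': ·  [P2 ends]
  n6 'ce': d→7
  n7 'ced': ·  [P3 ends]
  n8 'd': a→9 c→12
  n9 'da': b→10
  n10 'dab': c→11
  n11 'dabc': ·  [P4 ends]
  n12 'dc': d→13
  n13 'dcd': d→14
  n14 'dcdd': c→15
  n15 'dcddc': ·  [P5 ends]
  n16 'a': c→17
  n17 'ac': ·  [P6 ends]

BFS fail/out derivation:
  n1('e'): parent n0 fail=0; on 'e' 0 → fail=0;  out {1}∪∅={1}
  n4('c'): parent n0 fail=0; on 'c' 0 → fail=0;  out ∅∪∅=∅
  n8('d'): parent n0 fail=0; on 'd' 0 → fail=0;  out ∅∪∅=∅
  n16('a'): parent n0 fail=0; on 'a' 0 → fail=0;  out ∅∪∅=∅
  n2('ea'): parent n1 fail=0; on 'a' 0 → fail=16;  out ∅∪∅=∅
  n5('ca'): parent n4 fail=0; on 'a' 0 → fail=16;  out {2}∪∅={2}
  n6('ce'): parent n4 fail=0; on 'e' 0 → fail=1;  out ∅∪{1}={1}
  n9('da'): parent n8 fail=0; on 'a' 0 → fail=16;  out ∅∪∅=∅
  n12('dc'): parent n8 fail=0; on 'c' 0 → fail=4;  out ∅∪∅=∅
  n17('ac'): parent n16 fail=0; on 'c' 0 → fail=4;  out {6}∪∅={6}
  n3('eac'): parent n2 fail=16; on 'c' 16 → fail=17;  out {0}∪{6}={0,6}
  n7('ced'): parent n6 fail=1; on 'd' 1→0 → fail=8;  out {3}∪∅={3}
  n10('dab'): parent n9 fail=16; on 'b' 16→0 → fail=0;  out ∅∪∅=∅
  n13('dcd'): parent n12 fail=4; on 'd' 4→0 → fail=8;  out ∅∪∅=∅
  n11('dabc'): parent n10 fail=0; on 'c' 0 → fail=4;  out {4}∪∅={4}
  n14('dcdd'): parent n13 fail=8; on 'd' 8→0 → fail=8;  out ∅∪∅=∅
  n15('dcddc'): parent n14 fail=8; on 'c' 8 → fail=12;  out {5}∪∅={5}

Run:
[0] read 'c'  n0⇒n4
[1] read 'e'  n4⇒n6  emit P1@[1:1]
[2] read 'a'  n6⇒n2 ·f
[3] read 'c'  n2⇒n3  emit P0@[1:3],P6@[2:3]
[4] read 'd'  n3⇒n8 ·f
[5] read 'c'  n8⇒n12
[6] read 'e'  n12⇒n6 ·f  emit P1@[6:6]
[7] read 'd'  n6⇒n7  emit P3@[5:7]
[8] read 'b'  n7⇒n0 ·f
[9] read 'd'  n0⇒n8
[10] read 'c'  n8⇒n12
[11] read 'd'  n12⇒n13
[12] read 'd'  n13⇒n14
[13] read 'c'  n14⇒n15  emit P5@[9:13]
[14] read 'a'  n15⇒n5 ·f  emit P2@[13:14]
[15] read 'd'  n5⇒n8 ·f
[16] read 'd'  n8⇒n8 ·f
[17] read 'd'  n8⇒n8 ·f
[18] read 'c'  n8⇒n12
[19] read 'd'  n12⇒n13
[20] read 'd'  n13⇒n14
[21] read 'c'  n14⇒n15  emit P5@[17:21]
[22] read 'c'  n15⇒n4 ·f
[23] read 'e'  n4⇒n6  emit P1@[23:23]

Matches: [[1,1],[3,0],[3,6],[6,1],[7,3],[13,5],[14,2],[21,5],[23,1]]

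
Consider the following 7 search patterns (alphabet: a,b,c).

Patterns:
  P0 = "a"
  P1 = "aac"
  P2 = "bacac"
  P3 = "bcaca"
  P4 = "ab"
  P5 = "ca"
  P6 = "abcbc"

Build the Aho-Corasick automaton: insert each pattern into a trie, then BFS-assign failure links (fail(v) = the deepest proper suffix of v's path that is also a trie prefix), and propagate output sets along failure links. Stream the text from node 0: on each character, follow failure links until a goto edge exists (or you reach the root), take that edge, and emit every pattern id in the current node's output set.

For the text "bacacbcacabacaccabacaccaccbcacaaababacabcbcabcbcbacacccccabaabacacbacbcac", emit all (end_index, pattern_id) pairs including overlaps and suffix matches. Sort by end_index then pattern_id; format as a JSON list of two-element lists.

Build:
Trie nodes:
  n0 'ε': a→1 b→4 c→14
  n1 'a': a→2 b→13  ←P0
  n2 'aa': c→3
  n3 'aac': ·  ←P1
  n4 'b': a→5 c→9
  n5 'ba': c→6
  n6 'bac': a→7
  n7 'baca': c→8
  n8 'bacac': ·  ←P2
  n9 'bc': a→10
  n10 'bca': c→11
  n11 'bcac': a→12
  n12 'bcaca': ·  ←P3
  n13 'ab': c→16  ←P4
  n14 'c': a→15
  n15 'ca': ·  ←P5
  n16 'abc': b→17
  n17 'abcb': c→18
  n18 'abcbc': ·  ←P6

Failure links (BFS by depth):
  fail(1) 'a': from fail(0)=0 chase 'a': 0 ⇒ 0;  out={0}∪out(0)={0}
  fail(4) 'b': from fail(0)=0 chase 'b': 0 ⇒ 0;  out=∅∪out(0)=∅
  fail(14) 'c': from fail(0)=0 chase 'c': 0 ⇒ 0;  out=∅∪out(0)=∅
  fail(2) 'aa': from fail(1)=0 chase 'a': 0 ⇒ 1;  out=∅∪out(1)={0}
  fail(5) 'ba': from fail(4)=0 chase 'a': 0 ⇒ 1;  out=∅∪out(1)={0}
  fail(9) 'bc': from fail(4)=0 chase 'c': 0 ⇒ 14;  out=∅∪out(14)=∅
  fail(13) 'ab': from fail(1)=0 chase 'b': 0 ⇒ 4;  out={4}∪out(4)={4}
  fail(15) 'ca': from fail(14)=0 chase 'a': 0 ⇒ 1;  out={5}∪out(1)={0,5}
  fail(3) 'aac': from fail(2)=1 chase 'c': 1→0 ⇒ 14;  out={1}∪out(14)={1}
  fail(6) 'bac': from fail(5)=1 chase 'c': 1→0 ⇒ 14;  out=∅∪out(14)=∅
  fail(10) 'bca': from fail(9)=14 chase 'a': 14 ⇒ 15;  out=∅∪out(15)={0,5}
  fail(16) 'abc': from fail(13)=4 chase 'c': 4 ⇒ 9;  out=∅∪out(9)=∅
  fail(7) 'baca': from fail(6)=14 chase 'a': 14 ⇒ 15;  out=∅∪out(15)={0,5}
  fail(11) 'bcac': from fail(10)=15 chase 'c': 15→1→0 ⇒ 14;  out=∅∪out(14)=∅
  fail(17) 'abcb': from fail(16)=9 chase 'b': 9→14→0 ⇒ 4;  out=∅∪out(4)=∅
  fail(8) 'bacac': from fail(7)=15 chase 'c': 15→1→0 ⇒ 14;  out={2}∪out(14)={2}
  fail(12) 'bcaca': from fail(11)=14 chase 'a': 14 ⇒ 15;  out={3}∪out(15)={0,3,5}
  fail(18) 'abcbc': from fail(17)=4 chase 'c': 4 ⇒ 9;  out={6}∪out(9)={6}

Text stream:
[0] read 'b'  n0⇒n4
[1] read 'a'  n4⇒n5  emit P0@[1:1]
[2] read 'c'  n5⇒n6
[3] read 'a'  n6⇒n7  emit P0@[3:3],P5@[2:3]
[4] read 'c'  n7⇒n8  emit P2@[0:4]
[5] read 'b'  n8⇒n4 (fail-walked)
[6] read 'c'  n4⇒n9
[7] read 'a'  n9⇒n10  emit P0@[7:7],P5@[6:7]
[8] read 'c'  n10⇒n11
[9] read 'a'  n11⇒n12  emit P0@[9:9],P3@[5:9],P5@[8:9]
[10] read 'b'  n12⇒n13 (fail-walked)  emit P4@[9:10]
[11] read 'a'  n13⇒n5 (fail-walked)  emit P0@[11:11]
[12] read 'c'  n5⇒n6
[13] read 'a'  n6⇒n7  emit P0@[13:13],P5@[12:13]
[14] read 'c'  n7⇒n8  emit P2@[10:14]
[15] read 'c'  n8⇒n14 (fail-walked)
[16] read 'a'  n14⇒n15  emit P0@[16:16],P5@[15:16]
[17] read 'b'  n15⇒n13 (fail-walked)  emit P4@[16:17]
[18] read 'a'  n13⇒n5 (fail-walked)  emit P0@[18:18]
[19] read 'c'  n5⇒n6
[20] read 'a'  n6⇒n7  emit P0@[20:20],P5@[19:20]
[21] read 'c'  n7⇒n8  emit P2@[17:21]
[22] read 'c'  n8⇒n14 (fail-walked)
[23] read 'a'  n14⇒n15  emit P0@[23:23],P5@[22:23]
[24] read 'c'  n15⇒n14 (fail-walked)
[25] read 'c'  n14⇒n14 (fail-walked)
[26] read 'b'  n14⇒n4 (fail-walked)
[27] read 'c'  n4⇒n9
[28] read 'a'  n9⇒n10  emit P0@[28:28],P5@[27:28]
[29] read 'c'  n10⇒n11
[30] read 'a'  n11⇒n12  emit P0@[30:30],P3@[26:30],P5@[29:30]
[31] read 'a'  n12⇒n2 (fail-walked)  emit P0@[31:31]
[32] read 'a'  n2⇒n2 (fail-walked)  emit P0@[32:32]
[33] read 'b'  n2⇒n13 (fail-walked)  emit P4@[32:33]
[34] read 'a'  n13⇒n5 (fail-walked)  emit P0@[34:34]
[35] read 'b'  n5⇒n13 (fail-walked)  emit P4@[34:35]
[36] read 'a'  n13⇒n5 (fail-walked)  emit P0@[36:36]
[37] read 'c'  n5⇒n6
[38] read 'a'  n6⇒n7  emit P0@[38:38],P5@[37:38]
[39] read 'b'  n7⇒n13 (fail-walked)  emit P4@[38:39]
[40] read 'c'  n13⇒n16
[41] read 'b'  n16⇒n17
[42] read 'c'  n17⇒n18  emit P6@[38:42]
[43] read 'a'  n18⇒n10 (fail-walked)  emit P0@[43:43],P5@[42:43]
[44] read 'b'  n10⇒n13 (fail-walked)  emit P4@[43:44]
[45] read 'c'  n13⇒n16
[46] read 'b'  n16⇒n17
[47] read 'c'  n17⇒n18  emit P6@[43:47]
[48] read 'b'  n18⇒n4 (fail-walked)
[49] read 'a'  n4⇒n5  emit P0@[49:49]
[50] read 'c'  n5⇒n6
[51] read 'a'  n6⇒n7  emit P0@[51:51],P5@[50:51]
[52] read 'c'  n7⇒n8  emit P2@[48:52]
[53] read 'c'  n8⇒n14 (fail-walked)
[54] read 'c'  n14⇒n14 (fail-walked)
[55] read 'c'  n14⇒n14 (fail-walked)
[56] read 'c'  n14⇒n14 (fail-walked)
[57] read 'a'  n14⇒n15  emit P0@[57:57],P5@[56:57]
[58] read 'b'  n15⇒n13 (fail-walked)  emit P4@[57:58]
[59] read 'a'  n13⇒n5 (fail-walked)  emit P0@[59:59]
[60] read 'a'  n5⇒n2 (fail-walked)  emit P0@[60:60]
[61] read 'b'  n2⇒n13 (fail-walked)  emit P4@[60:61]
[62] read 'a'  n13⇒n5 (fail-walked)  emit P0@[62:62]
[63] read 'c'  n5⇒n6
[64] read 'a'  n6⇒n7  emit P0@[64:64],P5@[63:64]
[65] read 'c'  n7⇒n8  emit P2@[61:65]
[66] read 'b'  n8⇒n4 (fail-walked)
[67] read 'a'  n4⇒n5  emit P0@[67:67]
[68] read 'c'  n5⇒n6
[69] read 'b'  n6⇒n4 (fail-walked)
[70] read 'c'  n4⇒n9
[71] read 'a'  n9⇒n10  emit P0@[71:71],P5@[70:71]
[72] read 'c'  n10⇒n11

All matches (sorted): [[1,0],[3,0],[3,5],[4,2],[7,0],[7,5],[9,0],[9,3],[9,5],[10,4],[11,0],[13,0],[13,5],[14,2],[16,0],[16,5],[17,4],[18,0],[20,0],[20,5],[21,2],[23,0],[23,5],[28,0],[28,5],[30,0],[30,3],[30,5],[31,0],[32,0],[33,4],[34,0],[35,4],[36,0],[38,0],[38,5],[39,4],[42,6],[43,0],[43,5],[44,4],[47,6],[49,0],[51,0],[51,5],[52,2],[57,0],[57,5],[58,4],[59,0],[60,0],[61,4],[62,0],[64,0],[64,5],[65,2],[67,0],[71,0],[71,5]]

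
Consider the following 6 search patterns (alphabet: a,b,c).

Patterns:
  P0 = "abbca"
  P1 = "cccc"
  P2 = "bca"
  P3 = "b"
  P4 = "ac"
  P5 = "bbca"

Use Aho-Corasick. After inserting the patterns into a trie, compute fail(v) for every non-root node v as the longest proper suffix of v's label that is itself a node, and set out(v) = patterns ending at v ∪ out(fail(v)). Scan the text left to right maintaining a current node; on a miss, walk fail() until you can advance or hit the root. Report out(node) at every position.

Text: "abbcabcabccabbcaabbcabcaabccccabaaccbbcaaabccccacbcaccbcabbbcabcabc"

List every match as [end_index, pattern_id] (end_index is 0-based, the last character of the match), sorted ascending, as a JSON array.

Build:
Trie nodes:
  0='ε' goto a→1 b→10 c→6
  1='a' goto b→2 c→13
  2='ab' goto b→3
  3='abb' goto c→4
  4='abbc' goto a→5
  5='abbca' goto ·  ←P0
  6='c' goto c→7
  7='cc' goto c→8
  8='ccc' goto c→9
  9='cccc' goto ·  ←P1
  10='b' goto b→14 c→11  ←P3
  11='bc' goto a→12
  12='bca' goto ·  ←P2
  13='ac' goto ·  ←P4
  14='bb' goto c→15
  15='bbc' goto a→16
  16='bbca' goto ·  ←P5

BFS fail/out derivation:
  fail(1) 'a': from fail(0)=0 chase 'a': 0 ⇒ 0;  out=∅∪out(0)=∅
  fail(6) 'c': from fail(0)=0 chase 'c': 0 ⇒ 0;  out=∅∪out(0)=∅
  fail(10) 'b': from fail(0)=0 chase 'b': 0 ⇒ 0;  out={3}∪out(0)={3}
  fail(2) 'ab': from fail(1)=0 chase 'b': 0 ⇒ 10;  out=∅∪out(10)={3}
  fail(7) 'cc': from fail(6)=0 chase 'c': 0 ⇒ 6;  out=∅∪out(6)=∅
  fail(11) 'bc': from fail(10)=0 chase 'c': 0 ⇒ 6;  out=∅∪out(6)=∅
  fail(13) 'ac': from fail(1)=0 chase 'c': 0 ⇒ 6;  out={4}∪out(6)={4}
  fail(14) 'bb': from fail(10)=0 chase 'b': 0 ⇒ 10;  out=∅∪out(10)={3}
  fail(3) 'abb': from fail(2)=10 chase 'b': 10 ⇒ 14;  out=∅∪out(14)={3}
  fail(8) 'ccc': from fail(7)=6 chase 'c': 6 ⇒ 7;  out=∅∪out(7)=∅
  fail(12) 'bca': from fail(11)=6 chase 'a': 6→0 ⇒ 1;  out={2}∪out(1)={2}
  fail(15) 'bbc': from fail(14)=10 chase 'c': 10 ⇒ 11;  out=∅∪out(11)=∅
  fail(4) 'abbc': from fail(3)=14 chase 'c': 14 ⇒ 15;  out=∅∪out(15)=∅
  fail(9) 'cccc': from fail(8)=7 chase 'c': 7 ⇒ 8;  out={1}∪out(8)={1}
  fail(16) 'bbca': from fail(15)=11 chase 'a': 11 ⇒ 12;  out={5}∪out(12)={2,5}
  fail(5) 'abbca': from fail(4)=15 chase 'a': 15 ⇒ 16;  out={0}∪out(16)={0,2,5}

Text stream:
[0] read 'a'  n0⇒n1
[1] read 'b'  n1⇒n2  emit P3@[1:1]
[2] read 'b'  n2⇒n3  emit P3@[2:2]
[3] read 'c'  n3⇒n4
[4] read 'a'  n4⇒n5  emit P0@[0:4],P2@[2:4],P5@[1:4]
[5] read 'b'  n5⇒n2 ·f  emit P3@[5:5]
[6] read 'c'  n2⇒n11 ·f
[7] read 'a'  n11⇒n12  emit P2@[5:7]
[8] read 'b'  n12⇒n2 ·f  emit P3@[8:8]
[9] read 'c'  n2⇒n11 ·f
[10] read 'c'  n11⇒n7 ·f
[11] read 'a'  n7⇒n1 ·f
[12] read 'b'  n1⇒n2  emit P3@[12:12]
[13] read 'b'  n2⇒n3  emit P3@[13:13]
[14] read 'c'  n3⇒n4
[15] read 'a'  n4⇒n5  emit P0@[11:15],P2@[13:15],P5@[12:15]
[16] read 'a'  n5⇒n1 ·f
[17] read 'b'  n1⇒n2  emit P3@[17:17]
[18] read 'b'  n2⇒n3  emit P3@[18:18]
[19] read 'c'  n3⇒n4
[20] read 'a'  n4⇒n5  emit P0@[16:20],P2@[18:20],P5@[17:20]
[21] read 'b'  n5⇒n2 ·f  emit P3@[21:21]
[22] read 'c'  n2⇒n11 ·f
[23] read 'a'  n11⇒n12  emit P2@[21:23]
[24] read 'a'  n12⇒n1 ·f
[25] read 'b'  n1⇒n2  emit P3@[25:25]
[26] read 'c'  n2⇒n11 ·f
[27] read 'c'  n11⇒n7 ·f
[28] read 'c'  n7⇒n8
[29] read 'c'  n8⇒n9  emit P1@[26:29]
[30] read 'a'  n9⇒n1 ·f
[31] read 'b'  n1⇒n2  emit P3@[31:31]
[32] read 'a'  n2⇒n1 ·f
[33] read 'a'  n1⇒n1 ·f
[34] read 'c'  n1⇒n13  emit P4@[33:34]
[35] read 'c'  n13⇒n7 ·f
[36] read 'b'  n7⇒n10 ·f  emit P3@[36:36]
[37] read 'b'  n10⇒n14  emit P3@[37:37]
[38] read 'c'  n14⇒n15
[39] read 'a'  n15⇒n16  emit P2@[37:39],P5@[36:39]
[40] read 'a'  n16⇒n1 ·f
[41] read 'a'  n1⇒n1 ·f
[42] read 'b'  n1⇒n2  emit P3@[42:42]
[43] read 'c'  n2⇒n11 ·f
[44] read 'c'  n11⇒n7 ·f
[45] read 'c'  n7⇒n8
[46] read 'c'  n8⇒n9  emit P1@[43:46]
[47] read 'a'  n9⇒n1 ·f
[48] read 'c'  n1⇒n13  emit P4@[47:48]
[49] read 'b'  n13⇒n10 ·f  emit P3@[49:49]
[50] read 'c'  n10⇒n11
[51] read 'a'  n11⇒n12  emit P2@[49:51]
[52] read 'c'  n12⇒n13 ·f  emit P4@[51:52]
[53] read 'c'  n13⇒n7 ·f
[54] read 'b'  n7⇒n10 ·f  emit P3@[54:54]
[55] read 'c'  n10⇒n11
[56] read 'a'  n11⇒n12  emit P2@[54:56]
[57] read 'b'  n12⇒n2 ·f  emit P3@[57:57]
[58] read 'b'  n2⇒n3  emit P3@[58:58]
[59] read 'b'  n3⇒n14 ·f  emit P3@[59:59]
[60] read 'c'  n14⇒n15
[61] read 'a'  n15⇒n16  emit P2@[59:61],P5@[58:61]
[62] read 'b'  n16⇒n2 ·f  emit P3@[62:62]
[63] read 'c'  n2⇒n11 ·f
[64] read 'a'  n11⇒n12  emit P2@[62:64]
[65] read 'b'  n12⇒n2 ·f  emit P3@[65:65]
[66] read 'c'  n2⇒n11 ·f

Matches: [[1,3],[2,3],[4,0],[4,2],[4,5],[5,3],[7,2],[8,3],[12,3],[13,3],[15,0],[15,2],[15,5],[17,3],[18,3],[20,0],[20,2],[20,5],[21,3],[23,2],[25,3],[29,1],[31,3],[34,4],[36,3],[37,3],[39,2],[39,5],[42,3],[46,1],[48,4],[49,3],[51,2],[52,4],[54,3],[56,2],[57,3],[58,3],[59,3],[61,2],[61,5],[62,3],[64,2],[65,3]]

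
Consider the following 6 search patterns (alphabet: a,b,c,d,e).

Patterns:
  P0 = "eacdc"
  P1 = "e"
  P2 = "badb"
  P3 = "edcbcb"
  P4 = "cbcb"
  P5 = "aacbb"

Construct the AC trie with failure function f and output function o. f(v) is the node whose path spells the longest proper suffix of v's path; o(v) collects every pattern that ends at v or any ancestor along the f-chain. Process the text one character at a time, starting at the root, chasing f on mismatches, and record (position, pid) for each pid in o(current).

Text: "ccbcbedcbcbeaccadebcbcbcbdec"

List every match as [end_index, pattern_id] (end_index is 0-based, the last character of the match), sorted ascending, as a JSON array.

Construct AC machine:
Trie (insert patterns):
  n0 'ε': a→19 b→6 c→15 e→1
  n1 'e': a→2 d→10  [P1 ends]
  n2 'ea': c→3
  n3 'eac': d→4
  n4 'eacd': c→5
  n5 'eacdc': ·  [P0 ends]
  n6 'b': a→7
  n7 'ba': d→8
  n8 'bad': b→9
  n9 'badb': ·  [P2 ends]
  n10 'ed': c→11
  n11 'edc': b→12
  n12 'edcb': c→13
  n13 'edcbc': b→14
  n14 'edcbcb': ·  [P3 ends]
  n15 'c': b→16
  n16 'cb': c→17
  n17 'cbc': b→18
  n18 'cbcb': ·  [P4 ends]
  n19 'a': a→20
  n20 'aa': c→21
  n21 'aac': b→22
  n22 'aacb': b→23
  n23 'aacbb': ·  [P5 ends]

Failure links (BFS by depth):
  fail(1) 'e': from fail(0)=0 chase 'e': 0 ⇒ 0;  out={1}∪out(0)={1}
  fail(6) 'b': from fail(0)=0 chase 'b': 0 ⇒ 0;  out=∅∪out(0)=∅
  fail(15) 'c': from fail(0)=0 chase 'c': 0 ⇒ 0;  out=∅∪out(0)=∅
  fail(19) 'a': from fail(0)=0 chase 'a': 0 ⇒ 0;  out=∅∪out(0)=∅
  fail(2) 'ea': from fail(1)=0 chase 'a': 0 ⇒ 19;  out=∅∪out(19)=∅
  fail(7) 'ba': from fail(6)=0 chase 'a': 0 ⇒ 19;  out=∅∪out(19)=∅
  fail(10) 'ed': from fail(1)=0 chase 'd': 0 ⇒ 0;  out=∅∪out(0)=∅
  fail(16) 'cb': from fail(15)=0 chase 'b': 0 ⇒ 6;  out=∅∪out(6)=∅
  fail(20) 'aa': from fail(19)=0 chase 'a': 0 ⇒ 19;  out=∅∪out(19)=∅
  fail(3) 'eac': from fail(2)=19 chase 'c': 19→0 ⇒ 15;  out=∅∪out(15)=∅
  fail(8) 'bad': from fail(7)=19 chase 'd': 19→0 ⇒ 0;  out=∅∪out(0)=∅
  fail(11) 'edc': from fail(10)=0 chase 'c': 0 ⇒ 15;  out=∅∪out(15)=∅
  fail(17) 'cbc': from fail(16)=6 chase 'c': 6→0 ⇒ 15;  out=∅∪out(15)=∅
  fail(21) 'aac': from fail(20)=19 chase 'c': 19→0 ⇒ 15;  out=∅∪out(15)=∅
  fail(4) 'eacd': from fail(3)=15 chase 'd': 15→0 ⇒ 0;  out=∅∪out(0)=∅
  fail(9) 'badb': from fail(8)=0 chase 'b': 0 ⇒ 6;  out={2}∪out(6)={2}
  fail(12) 'edcb': from fail(11)=15 chase 'b': 15 ⇒ 16;  out=∅∪out(16)=∅
  fail(18) 'cbcb': from fail(17)=15 chase 'b': 15 ⇒ 16;  out={4}∪out(16)={4}
  fail(22) 'aacb': from fail(21)=15 chase 'b': 15 ⇒ 16;  out=∅∪out(16)=∅
  fail(5) 'eacdc': from fail(4)=0 chase 'c': 0 ⇒ 15;  out={0}∪out(15)={0}
  fail(13) 'edcbc': from fail(12)=16 chase 'c': 16 ⇒ 17;  out=∅∪out(17)=∅
  fail(23) 'aacbb': from fail(22)=16 chase 'b': 16→6→0 ⇒ 6;  out={5}∪out(6)={5}
  fail(14) 'edcbcb': from fail(13)=17 chase 'b': 17 ⇒ 18;  out={3}∪out(18)={3,4}

Scan:
pos 0 'c': at 15
pos 1 'c': at 15 (fail-walked)
pos 2 'b': at 16
pos 3 'c': at 17
pos 4 'b': at 18  ** P4@[1:4]
pos 5 'e': at 1 (fail-walked)  ** P1@[5:5]
pos 6 'd': at 10
pos 7 'c': at 11
pos 8 'b': at 12
pos 9 'c': at 13
pos 10 'b': at 14  ** P3@[5:10],P4@[7:10]
pos 11 'e': at 1 (fail-walked)  ** P1@[11:11]
pos 12 'a': at 2
pos 13 'c': at 3
pos 14 'c': at 15 (fail-walked)
pos 15 'a': at 19 (fail-walked)
pos 16 'd': at 0 (fail-walked)
pos 17 'e': at 1  ** P1@[17:17]
pos 18 'b': at 6 (fail-walked)
pos 19 'c': at 15 (fail-walked)
pos 20 'b': at 16
pos 21 'c': at 17
pos 22 'b': at 18  ** P4@[19:22]
pos 23 'c': at 17 (fail-walked)
pos 24 'b': at 18  ** P4@[21:24]
pos 25 'd': at 0 (fail-walked)
pos 26 'e': at 1  ** P1@[26:26]
pos 27 'c': at 15 (fail-walked)

Result: [[4,4],[5,1],[10,3],[10,4],[11,1],[17,1],[22,4],[24,4],[26,1]]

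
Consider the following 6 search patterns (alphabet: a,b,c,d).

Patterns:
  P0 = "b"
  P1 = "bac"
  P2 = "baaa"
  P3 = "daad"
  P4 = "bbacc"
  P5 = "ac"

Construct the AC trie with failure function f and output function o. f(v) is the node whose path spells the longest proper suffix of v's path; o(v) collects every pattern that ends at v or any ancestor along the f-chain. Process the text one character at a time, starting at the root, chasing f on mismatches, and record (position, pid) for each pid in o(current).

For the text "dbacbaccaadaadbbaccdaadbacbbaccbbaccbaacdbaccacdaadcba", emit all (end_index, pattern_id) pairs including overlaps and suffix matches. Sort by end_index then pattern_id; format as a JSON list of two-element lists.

Build automaton:
Trie (insert patterns):
  n0 'ε': a→14 b→1 d→6
  n1 'b': a→2 b→10  ←P0
  n2 'ba': a→4 c→3
  n3 'bac': ·  ←P1
  n4 'baa': a→5
  n5 'baaa': ·  ←P2
  n6 'd': a→7
  n7 'da': a→8
  n8 'daa': d→9
  n9 'daad': ·  ←P3
  n10 'bb': a→11
  n11 'bba': c→12
  n12 'bbac': c→13
  n13 'bbacc': ·  ←P4
  n14 'a': c→15
  n15 'ac': ·  ←P5

BFS fail/out derivation:
  n1('b'): parent n0 fail=0; on 'b' 0 → fail=0;  out {0}∪∅={0}
  n6('d'): parent n0 fail=0; on 'd' 0 → fail=0;  out ∅∪∅=∅
  n14('a'): parent n0 fail=0; on 'a' 0 → fail=0;  out ∅∪∅=∅
  n2('ba'): parent n1 fail=0; on 'a' 0 → fail=14;  out ∅∪∅=∅
  n7('da'): parent n6 fail=0; on 'a' 0 → fail=14;  out ∅∪∅=∅
  n10('bb'): parent n1 fail=0; on 'b' 0 → fail=1;  out ∅∪{0}={0}
  n15('ac'): parent n14 fail=0; on 'c' 0 → fail=0;  out {5}∪∅={5}
  n3('bac'): parent n2 fail=14; on 'c' 14 → fail=15;  out {1}∪{5}={1,5}
  n4('baa'): parent n2 fail=14; on 'a' 14→0 → fail=14;  out ∅∪∅=∅
  n8('daa'): parent n7 fail=14; on 'a' 14→0 → fail=14;  out ∅∪∅=∅
  n11('bba'): parent n10 fail=1; on 'a' 1 → fail=2;  out ∅∪∅=∅
  n5('baaa'): parent n4 fail=14; on 'a' 14→0 → fail=14;  out {2}∪∅={2}
  n9('daad'): parent n8 fail=14; on 'd' 14→0 → fail=6;  out {3}∪∅={3}
  n12('bbac'): parent n11 fail=2; on 'c' 2 → fail=3;  out ∅∪{1,5}={1,5}
  n13('bbacc'): parent n12 fail=3; on 'c' 3→15→0 → fail=0;  out {4}∪∅={4}

Run:
i=0 'd': node 0→6
i=1 'b': node 6→1 (via fail)  ** P0@[1:1]
i=2 'a': node 1→2
i=3 'c': node 2→3  ** P1@[1:3],P5@[2:3]
i=4 'b': node 3→1 (via fail)  ** P0@[4:4]
i=5 'a': node 1→2
i=6 'c': node 2→3  ** P1@[4:6],P5@[5:6]
i=7 'c': node 3→0 (via fail)
i=8 'a': node 0→14
i=9 'a': node 14→14 (via fail)
i=10 'd': node 14→6 (via fail)
i=11 'a': node 6→7
i=12 'a': node 7→8
i=13 'd': node 8→9  ** P3@[10:13]
i=14 'b': node 9→1 (via fail)  ** P0@[14:14]
i=15 'b': node 1→10  ** P0@[15:15]
i=16 'a': node 10→11
i=17 'c': node 11→12  ** P1@[15:17],P5@[16:17]
i=18 'c': node 12→13  ** P4@[14:18]
i=19 'd': node 13→6 (via fail)
i=20 'a': node 6→7
i=21 'a': node 7→8
i=22 'd': node 8→9  ** P3@[19:22]
i=23 'b': node 9→1 (via fail)  ** P0@[23:23]
i=24 'a': node 1→2
i=25 'c': node 2→3  ** P1@[23:25],P5@[24:25]
i=26 'b': node 3→1 (via fail)  ** P0@[26:26]
i=27 'b': node 1→10  ** P0@[27:27]
i=28 'a': node 10→11
i=29 'c': node 11→12  ** P1@[27:29],P5@[28:29]
i=30 'c': node 12→13  ** P4@[26:30]
i=31 'b': node 13→1 (via fail)  ** P0@[31:31]
i=32 'b': node 1→10  ** P0@[32:32]
i=33 'a': node 10→11
i=34 'c': node 11→12  ** P1@[32:34],P5@[33:34]
i=35 'c': node 12→13  ** P4@[31:35]
i=36 'b': node 13→1 (via fail)  ** P0@[36:36]
i=37 'a': node 1→2
i=38 'a': node 2→4
i=39 'c': node 4→15 (via fail)  ** P5@[38:39]
i=40 'd': node 15→6 (via fail)
i=41 'b': node 6→1 (via fail)  ** P0@[41:41]
i=42 'a': node 1→2
i=43 'c': node 2→3  ** P1@[41:43],P5@[42:43]
i=44 'c': node 3→0 (via fail)
i=45 'a': node 0→14
i=46 'c': node 14→15  ** P5@[45:46]
i=47 'd': node 15→6 (via fail)
i=48 'a': node 6→7
i=49 'a': node 7→8
i=50 'd': node 8→9  ** P3@[47:50]
i=51 'c': node 9→0 (via fail)
i=52 'b': node 0→1  ** P0@[52:52]
i=53 'a': node 1→2

All matches (sorted): [[1,0],[3,1],[3,5],[4,0],[6,1],[6,5],[13,3],[14,0],[15,0],[17,1],[17,5],[18,4],[22,3],[23,0],[25,1],[25,5],[26,0],[27,0],[29,1],[29,5],[30,4],[31,0],[32,0],[34,1],[34,5],[35,4],[36,0],[39,5],[41,0],[43,1],[43,5],[46,5],[50,3],[52,0]]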